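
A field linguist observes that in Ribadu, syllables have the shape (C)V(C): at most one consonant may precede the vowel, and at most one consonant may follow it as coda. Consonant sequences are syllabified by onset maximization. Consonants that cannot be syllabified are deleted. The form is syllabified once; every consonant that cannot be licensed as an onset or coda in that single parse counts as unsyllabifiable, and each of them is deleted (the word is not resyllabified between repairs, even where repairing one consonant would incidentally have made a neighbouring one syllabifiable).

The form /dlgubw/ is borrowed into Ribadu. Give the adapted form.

gub

Under (C)V(C), the unsyllabifiable consonants are /d/, /l/, /w/ (at most one coda consonant is licensed; onsets are limited to one consonant).
Each unlicensed consonant is deleted: /d/, /l/, /w/.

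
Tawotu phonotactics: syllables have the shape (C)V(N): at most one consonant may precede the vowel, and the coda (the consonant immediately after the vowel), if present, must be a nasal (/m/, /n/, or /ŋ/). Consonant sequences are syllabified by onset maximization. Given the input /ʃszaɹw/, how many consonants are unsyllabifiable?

The consonants /ʃ/, /s/, /ɹ/, /w/ cannot be parsed into a legal (C)V(N) syllable (only a nasal (/m/, /n/, or /ŋ/) is licensed in coda position; onsets are limited to one consonant).

4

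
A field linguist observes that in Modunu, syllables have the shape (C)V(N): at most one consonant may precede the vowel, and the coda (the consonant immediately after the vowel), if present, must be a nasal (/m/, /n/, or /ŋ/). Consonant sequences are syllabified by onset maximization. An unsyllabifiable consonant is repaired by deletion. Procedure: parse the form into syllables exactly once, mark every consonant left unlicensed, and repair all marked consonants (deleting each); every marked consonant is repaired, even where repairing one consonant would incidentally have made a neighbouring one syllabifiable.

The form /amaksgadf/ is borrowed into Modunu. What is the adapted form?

Under (C)V(N), the unsyllabifiable consonants are /k/, /s/, /d/, /f/ (only a nasal (/m/, /n/, or /ŋ/) is licensed in coda position; onsets are limited to one consonant).
Each unlicensed consonant is deleted: /k/, /s/, /d/, /f/.

amaga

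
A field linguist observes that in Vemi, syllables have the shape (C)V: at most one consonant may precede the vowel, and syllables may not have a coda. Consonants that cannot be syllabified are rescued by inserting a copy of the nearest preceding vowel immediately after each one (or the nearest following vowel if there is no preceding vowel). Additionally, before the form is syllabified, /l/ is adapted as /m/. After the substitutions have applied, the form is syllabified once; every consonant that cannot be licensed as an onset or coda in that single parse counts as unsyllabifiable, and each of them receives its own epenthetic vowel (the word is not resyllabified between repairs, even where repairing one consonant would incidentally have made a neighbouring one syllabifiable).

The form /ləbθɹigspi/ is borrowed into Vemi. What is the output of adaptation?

Substitution: /l/ → /m/, giving /məbθɹigspi/.
Under (C)V, the unsyllabifiable consonants are /b/, /θ/, /g/, /s/ (no codas are permitted; onsets are limited to one consonant).
Inserting the epenthetic vowel yields /b/ → /bə/, /θ/ → /θə/, /g/ → /gi/, /s/ → /si/.

məbəθəɹigisipi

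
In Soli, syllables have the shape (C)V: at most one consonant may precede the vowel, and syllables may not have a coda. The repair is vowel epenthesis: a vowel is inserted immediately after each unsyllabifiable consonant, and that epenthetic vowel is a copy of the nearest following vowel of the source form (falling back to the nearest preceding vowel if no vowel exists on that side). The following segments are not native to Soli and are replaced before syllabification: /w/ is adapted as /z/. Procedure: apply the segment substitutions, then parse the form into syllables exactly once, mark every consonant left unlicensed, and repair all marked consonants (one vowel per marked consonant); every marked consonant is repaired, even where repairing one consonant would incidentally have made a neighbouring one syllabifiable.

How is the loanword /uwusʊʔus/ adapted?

Substitution: /w/ → /z/, giving /uzusʊʔus/.
Under (C)V, the unsyllabifiable consonants are /s/ (no codas are permitted; onsets are limited to one consonant).
Each unlicensed consonant becomes the onset of a new syllable: /s/ → /su/.

uzusʊʔusu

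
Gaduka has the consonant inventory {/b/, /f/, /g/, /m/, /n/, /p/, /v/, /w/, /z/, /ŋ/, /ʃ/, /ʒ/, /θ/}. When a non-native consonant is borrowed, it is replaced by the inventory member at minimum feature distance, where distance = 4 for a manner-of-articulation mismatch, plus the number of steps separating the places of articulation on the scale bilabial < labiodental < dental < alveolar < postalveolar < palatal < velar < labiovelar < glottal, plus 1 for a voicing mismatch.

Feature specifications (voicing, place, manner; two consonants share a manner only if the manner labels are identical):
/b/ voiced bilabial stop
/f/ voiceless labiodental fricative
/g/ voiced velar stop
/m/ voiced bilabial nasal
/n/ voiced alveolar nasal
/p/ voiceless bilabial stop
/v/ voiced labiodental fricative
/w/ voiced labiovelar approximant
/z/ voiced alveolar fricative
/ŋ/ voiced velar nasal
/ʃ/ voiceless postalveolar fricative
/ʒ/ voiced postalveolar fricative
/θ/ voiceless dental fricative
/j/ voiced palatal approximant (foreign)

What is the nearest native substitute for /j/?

w

/w/ is closest: same manner (approximant), place distance 2 (palatal→labiovelar), same voicing; total 2. Next closest is /g/ at distance 5.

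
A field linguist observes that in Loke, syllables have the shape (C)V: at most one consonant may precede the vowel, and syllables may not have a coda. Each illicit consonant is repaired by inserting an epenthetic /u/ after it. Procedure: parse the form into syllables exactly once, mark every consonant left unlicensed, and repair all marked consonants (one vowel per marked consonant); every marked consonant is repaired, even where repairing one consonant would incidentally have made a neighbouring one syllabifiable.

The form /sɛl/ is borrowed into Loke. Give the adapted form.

The consonants /l/ cannot be parsed into a legal (C)V syllable (no codas are permitted; onsets are limited to one consonant).
Epenthesis after each stranded consonant: /l/ → /lu/.

sɛlu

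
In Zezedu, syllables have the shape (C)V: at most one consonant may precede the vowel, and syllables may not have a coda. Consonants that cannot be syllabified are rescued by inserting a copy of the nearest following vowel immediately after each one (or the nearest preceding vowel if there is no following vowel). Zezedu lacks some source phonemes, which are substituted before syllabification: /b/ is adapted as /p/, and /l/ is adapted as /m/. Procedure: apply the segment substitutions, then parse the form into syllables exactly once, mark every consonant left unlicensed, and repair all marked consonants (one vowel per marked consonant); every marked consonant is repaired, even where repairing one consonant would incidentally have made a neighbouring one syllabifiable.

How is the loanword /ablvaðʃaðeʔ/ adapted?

Substitution: /b/ → /p/, /l/ → /m/, giving /apmvaðʃaðeʔ/.
The consonants /p/, /m/, /ð/, /ʔ/ cannot be parsed into a legal (C)V syllable (no codas are permitted; onsets are limited to one consonant).
Each unlicensed consonant becomes the onset of a new syllable: /p/ → /pa/, /m/ → /ma/, /ð/ → /ða/, /ʔ/ → /ʔe/.

apamavaðaʃaðeʔe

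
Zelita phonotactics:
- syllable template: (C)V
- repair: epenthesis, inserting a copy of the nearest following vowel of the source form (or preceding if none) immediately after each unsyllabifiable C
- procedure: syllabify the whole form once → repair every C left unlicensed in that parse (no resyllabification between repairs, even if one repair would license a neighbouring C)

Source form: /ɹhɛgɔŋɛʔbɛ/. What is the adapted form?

ɹɛhɛgɔŋɛʔɛbɛ

Under (C)V, the unsyllabifiable consonants are /ɹ/, /ʔ/ (no codas are permitted; onsets are limited to one consonant).
Epenthesis after each stranded consonant: /ɹ/ → /ɹɛ/, /ʔ/ → /ʔɛ/.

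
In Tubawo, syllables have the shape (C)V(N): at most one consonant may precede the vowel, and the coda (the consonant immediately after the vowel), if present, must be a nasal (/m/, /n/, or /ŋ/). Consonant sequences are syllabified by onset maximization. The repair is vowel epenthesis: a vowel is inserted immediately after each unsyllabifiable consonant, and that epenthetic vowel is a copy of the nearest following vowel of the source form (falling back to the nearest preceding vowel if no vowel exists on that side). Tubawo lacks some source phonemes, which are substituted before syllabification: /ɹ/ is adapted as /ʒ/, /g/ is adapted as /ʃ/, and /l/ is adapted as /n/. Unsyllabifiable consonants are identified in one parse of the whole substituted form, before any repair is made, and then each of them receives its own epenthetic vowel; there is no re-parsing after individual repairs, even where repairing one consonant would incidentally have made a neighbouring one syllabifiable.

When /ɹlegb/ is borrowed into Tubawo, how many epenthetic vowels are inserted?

After substitution the input is /ʒneʃb/.
The unsyllabifiable consonants are /ʒ/, /ʃ/, /b/; each receives one epenthetic vowel.

3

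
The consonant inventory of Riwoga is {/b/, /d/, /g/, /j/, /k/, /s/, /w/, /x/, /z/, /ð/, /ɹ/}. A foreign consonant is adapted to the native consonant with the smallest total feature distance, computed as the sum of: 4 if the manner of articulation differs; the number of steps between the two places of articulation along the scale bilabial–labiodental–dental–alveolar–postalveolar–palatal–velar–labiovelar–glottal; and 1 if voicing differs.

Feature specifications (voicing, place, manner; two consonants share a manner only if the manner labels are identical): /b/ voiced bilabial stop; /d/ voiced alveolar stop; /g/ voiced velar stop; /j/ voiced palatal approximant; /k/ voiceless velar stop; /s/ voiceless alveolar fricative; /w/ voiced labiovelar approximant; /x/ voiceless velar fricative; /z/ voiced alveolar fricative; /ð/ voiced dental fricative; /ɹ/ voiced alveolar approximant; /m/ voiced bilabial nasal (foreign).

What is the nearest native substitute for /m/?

b

/b/ is closest: manner differs (nasal→stop, +4), place distance 0 (bilabial→bilabial), same voicing; total 4. Next closest is /ð/ at distance 6.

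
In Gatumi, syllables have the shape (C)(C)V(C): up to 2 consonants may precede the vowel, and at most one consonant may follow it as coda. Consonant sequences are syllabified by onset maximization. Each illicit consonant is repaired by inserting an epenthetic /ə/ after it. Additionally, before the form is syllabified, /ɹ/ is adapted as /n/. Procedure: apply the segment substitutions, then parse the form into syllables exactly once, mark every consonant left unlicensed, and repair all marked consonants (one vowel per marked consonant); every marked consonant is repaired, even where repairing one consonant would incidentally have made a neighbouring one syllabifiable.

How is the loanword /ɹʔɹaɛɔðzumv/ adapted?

Substitution: /ɹ/ → /n/, giving /nʔnaɛɔðzumv/.
Syllabifying with onset maximization leaves /n/, /v/ stranded (at most one coda consonant is licensed; onsets may contain at most 2 consonants).
Epenthesis after each stranded consonant: /n/ → /nə/, /v/ → /və/.

nəʔnaɛɔðzumvə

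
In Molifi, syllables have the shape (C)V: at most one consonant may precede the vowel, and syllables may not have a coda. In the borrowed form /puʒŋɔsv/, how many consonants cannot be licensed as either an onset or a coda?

3

The consonants /ʒ/, /s/, /v/ cannot be parsed into a legal (C)V syllable (no codas are permitted; onsets are limited to one consonant).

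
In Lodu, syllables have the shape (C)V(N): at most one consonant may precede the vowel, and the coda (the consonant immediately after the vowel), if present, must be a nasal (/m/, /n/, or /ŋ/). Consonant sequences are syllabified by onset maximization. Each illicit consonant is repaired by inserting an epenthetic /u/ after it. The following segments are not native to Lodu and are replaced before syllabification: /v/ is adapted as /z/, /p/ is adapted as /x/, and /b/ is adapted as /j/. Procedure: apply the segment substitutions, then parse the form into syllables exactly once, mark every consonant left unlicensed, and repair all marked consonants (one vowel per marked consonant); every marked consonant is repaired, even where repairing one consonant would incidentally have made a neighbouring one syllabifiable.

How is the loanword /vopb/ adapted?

Substitution: /v/ → /z/, /p/ → /x/, /b/ → /j/, giving /zoxj/.
The consonants /x/, /j/ cannot be parsed into a legal (C)V(N) syllable (only a nasal (/m/, /n/, or /ŋ/) is licensed in coda position; onsets are limited to one consonant).
Each unlicensed consonant becomes the onset of a new syllable: /x/ → /xu/, /j/ → /ju/.

zoxuju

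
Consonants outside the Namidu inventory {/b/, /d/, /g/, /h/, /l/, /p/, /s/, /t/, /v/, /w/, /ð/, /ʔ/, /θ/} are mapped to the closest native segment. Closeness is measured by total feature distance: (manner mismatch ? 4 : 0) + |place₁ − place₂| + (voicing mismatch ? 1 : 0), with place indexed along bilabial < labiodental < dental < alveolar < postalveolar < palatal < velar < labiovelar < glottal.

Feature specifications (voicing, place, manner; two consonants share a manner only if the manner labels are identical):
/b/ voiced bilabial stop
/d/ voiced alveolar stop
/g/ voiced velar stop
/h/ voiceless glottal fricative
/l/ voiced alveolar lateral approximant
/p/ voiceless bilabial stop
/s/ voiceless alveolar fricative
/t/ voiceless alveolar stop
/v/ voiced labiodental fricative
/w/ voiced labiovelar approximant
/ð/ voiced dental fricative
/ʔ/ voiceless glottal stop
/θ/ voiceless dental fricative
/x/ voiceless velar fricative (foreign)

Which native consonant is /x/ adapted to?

/h/ is closest: same manner (fricative), place distance 2 (velar→glottal), same voicing; total 2. Next closest is /s/ at distance 3.

h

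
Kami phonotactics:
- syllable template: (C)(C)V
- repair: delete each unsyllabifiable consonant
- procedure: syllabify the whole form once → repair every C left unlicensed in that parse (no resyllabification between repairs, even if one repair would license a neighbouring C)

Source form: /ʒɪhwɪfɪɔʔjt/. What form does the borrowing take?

The consonants /ʔ/, /j/, /t/ cannot be parsed into a legal (C)(C)V syllable (no codas are permitted; onsets may contain at most 2 consonants).
Each unlicensed consonant is deleted: /ʔ/, /j/, /t/.

ʒɪhwɪfɪɔ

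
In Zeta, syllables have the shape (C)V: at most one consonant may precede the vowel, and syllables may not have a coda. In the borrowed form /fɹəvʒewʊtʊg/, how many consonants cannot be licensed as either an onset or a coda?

3

Syllabifying with onset maximization leaves /f/, /v/, /g/ stranded (no codas are permitted; onsets are limited to one consonant).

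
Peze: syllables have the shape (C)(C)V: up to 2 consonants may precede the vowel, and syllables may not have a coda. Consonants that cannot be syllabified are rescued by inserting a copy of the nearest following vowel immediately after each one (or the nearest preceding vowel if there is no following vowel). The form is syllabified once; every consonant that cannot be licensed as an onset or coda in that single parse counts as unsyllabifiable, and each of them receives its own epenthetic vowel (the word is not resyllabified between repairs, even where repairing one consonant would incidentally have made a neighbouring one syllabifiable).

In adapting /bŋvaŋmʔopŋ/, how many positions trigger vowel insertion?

The unsyllabifiable consonants are /b/, /ŋ/, /p/, /ŋ/; each receives one epenthetic vowel.

4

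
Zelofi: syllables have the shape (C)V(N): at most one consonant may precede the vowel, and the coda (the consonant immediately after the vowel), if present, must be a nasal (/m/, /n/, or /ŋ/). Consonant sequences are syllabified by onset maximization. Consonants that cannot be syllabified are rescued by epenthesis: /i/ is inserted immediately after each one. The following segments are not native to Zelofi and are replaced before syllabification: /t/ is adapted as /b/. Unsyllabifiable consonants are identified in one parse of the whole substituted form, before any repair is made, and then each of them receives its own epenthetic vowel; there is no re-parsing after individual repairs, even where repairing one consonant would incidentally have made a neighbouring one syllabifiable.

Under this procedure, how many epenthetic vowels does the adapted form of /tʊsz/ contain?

After substitution the input is /bʊsz/.
The unsyllabifiable consonants are /s/, /z/; each receives one epenthetic vowel.

2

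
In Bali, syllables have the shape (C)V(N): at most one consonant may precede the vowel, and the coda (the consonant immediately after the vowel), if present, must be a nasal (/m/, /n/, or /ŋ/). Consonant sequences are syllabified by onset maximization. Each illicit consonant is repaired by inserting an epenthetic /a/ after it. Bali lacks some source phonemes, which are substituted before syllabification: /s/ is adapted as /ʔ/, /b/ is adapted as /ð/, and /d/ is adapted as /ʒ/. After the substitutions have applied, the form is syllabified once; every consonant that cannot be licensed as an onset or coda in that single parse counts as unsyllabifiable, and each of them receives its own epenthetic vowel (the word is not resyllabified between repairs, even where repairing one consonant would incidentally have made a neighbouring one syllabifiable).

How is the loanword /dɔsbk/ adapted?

ʒɔʔaðaka

Substitution: /d/ → /ʒ/, /s/ → /ʔ/, /b/ → /ð/, giving /ʒɔʔðk/.
Under (C)V(N), the unsyllabifiable consonants are /ʔ/, /ð/, /k/ (only a nasal (/m/, /n/, or /ŋ/) is licensed in coda position; onsets are limited to one consonant).
Each unlicensed consonant becomes the onset of a new syllable: /ʔ/ → /ʔa/, /ð/ → /ða/, /k/ → /ka/.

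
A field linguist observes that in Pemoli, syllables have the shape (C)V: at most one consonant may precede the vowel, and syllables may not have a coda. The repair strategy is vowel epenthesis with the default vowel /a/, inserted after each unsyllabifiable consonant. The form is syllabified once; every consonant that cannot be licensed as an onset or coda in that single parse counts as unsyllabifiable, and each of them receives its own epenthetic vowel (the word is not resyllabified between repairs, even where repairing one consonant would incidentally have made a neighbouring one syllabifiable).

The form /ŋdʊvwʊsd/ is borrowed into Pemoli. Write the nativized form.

ŋadʊvawʊsada

The consonants /ŋ/, /v/, /s/, /d/ cannot be parsed into a legal (C)V syllable (no codas are permitted; onsets are limited to one consonant).
Epenthesis after each stranded consonant: /ŋ/ → /ŋa/, /v/ → /va/, /s/ → /sa/, /d/ → /da/.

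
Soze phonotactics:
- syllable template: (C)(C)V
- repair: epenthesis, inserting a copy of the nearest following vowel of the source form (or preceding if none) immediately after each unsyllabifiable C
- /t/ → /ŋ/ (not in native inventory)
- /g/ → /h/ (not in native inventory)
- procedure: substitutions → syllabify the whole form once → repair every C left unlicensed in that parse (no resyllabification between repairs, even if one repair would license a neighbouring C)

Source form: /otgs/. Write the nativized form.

Substitution: /t/ → /ŋ/, /g/ → /h/, giving /oŋhs/.
Syllabifying with onset maximization leaves /ŋ/, /h/, /s/ stranded (no codas are permitted; onsets may contain at most 2 consonants).
Epenthesis after each stranded consonant: /ŋ/ → /ŋo/, /h/ → /ho/, /s/ → /so/.

oŋohoso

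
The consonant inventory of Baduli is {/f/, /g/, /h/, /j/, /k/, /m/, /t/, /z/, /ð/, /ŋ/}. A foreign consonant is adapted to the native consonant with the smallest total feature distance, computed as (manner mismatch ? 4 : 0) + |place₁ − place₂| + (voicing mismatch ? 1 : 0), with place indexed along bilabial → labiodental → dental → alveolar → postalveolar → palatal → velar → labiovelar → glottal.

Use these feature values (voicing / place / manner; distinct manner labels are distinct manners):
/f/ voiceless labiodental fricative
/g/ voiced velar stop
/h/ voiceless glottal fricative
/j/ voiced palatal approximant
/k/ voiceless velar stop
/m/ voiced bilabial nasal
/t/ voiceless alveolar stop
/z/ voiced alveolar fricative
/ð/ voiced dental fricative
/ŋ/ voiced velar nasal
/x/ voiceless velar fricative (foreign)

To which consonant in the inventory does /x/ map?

h

/h/ is closest: same manner (fricative), place distance 2 (velar→glottal), same voicing; total 2. Next closest is /k/ at distance 4.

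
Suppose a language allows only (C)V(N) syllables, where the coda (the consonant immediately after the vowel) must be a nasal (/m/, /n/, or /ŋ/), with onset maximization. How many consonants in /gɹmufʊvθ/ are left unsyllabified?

Under (C)V(N), the unsyllabifiable consonants are /g/, /ɹ/, /v/, /θ/ (only a nasal (/m/, /n/, or /ŋ/) is licensed in coda position; onsets are limited to one consonant).

4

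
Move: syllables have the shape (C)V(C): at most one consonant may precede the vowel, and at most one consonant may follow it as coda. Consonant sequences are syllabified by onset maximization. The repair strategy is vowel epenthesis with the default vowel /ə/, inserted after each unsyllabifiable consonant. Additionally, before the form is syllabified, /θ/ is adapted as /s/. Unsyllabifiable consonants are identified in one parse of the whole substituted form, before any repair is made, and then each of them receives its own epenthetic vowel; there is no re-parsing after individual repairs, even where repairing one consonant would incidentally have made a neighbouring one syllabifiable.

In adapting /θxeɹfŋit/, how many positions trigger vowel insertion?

2

After substitution the input is /sxeɹfŋit/.
The unsyllabifiable consonants are /s/, /f/; each receives one epenthetic vowel.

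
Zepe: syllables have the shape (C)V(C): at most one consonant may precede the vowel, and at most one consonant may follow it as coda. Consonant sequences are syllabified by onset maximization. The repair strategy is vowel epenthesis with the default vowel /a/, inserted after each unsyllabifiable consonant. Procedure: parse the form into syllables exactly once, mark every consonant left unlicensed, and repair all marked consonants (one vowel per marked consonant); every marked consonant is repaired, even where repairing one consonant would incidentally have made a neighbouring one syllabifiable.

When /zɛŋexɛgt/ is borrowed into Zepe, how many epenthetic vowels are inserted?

1

The unsyllabifiable consonants are /t/; each receives one epenthetic vowel.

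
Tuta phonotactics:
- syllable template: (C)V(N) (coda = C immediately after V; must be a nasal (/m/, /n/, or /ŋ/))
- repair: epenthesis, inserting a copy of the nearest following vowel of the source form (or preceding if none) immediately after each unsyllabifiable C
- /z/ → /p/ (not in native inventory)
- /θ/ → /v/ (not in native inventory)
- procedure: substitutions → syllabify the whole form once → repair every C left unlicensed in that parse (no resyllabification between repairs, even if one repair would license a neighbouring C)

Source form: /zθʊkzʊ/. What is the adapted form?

Substitution: /z/ → /p/, /θ/ → /v/, giving /pvʊkpʊ/.
The consonants /p/, /k/ cannot be parsed into a legal (C)V(N) syllable (only a nasal (/m/, /n/, or /ŋ/) is licensed in coda position; onsets are limited to one consonant).
Epenthesis after each stranded consonant: /p/ → /pʊ/, /k/ → /kʊ/.

pʊvʊkʊpʊ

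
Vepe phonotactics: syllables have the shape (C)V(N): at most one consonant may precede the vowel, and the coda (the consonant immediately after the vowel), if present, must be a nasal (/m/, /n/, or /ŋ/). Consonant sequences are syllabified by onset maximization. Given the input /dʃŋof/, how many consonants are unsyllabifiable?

3

The consonants /d/, /ʃ/, /f/ cannot be parsed into a legal (C)V(N) syllable (only a nasal (/m/, /n/, or /ŋ/) is licensed in coda position; onsets are limited to one consonant).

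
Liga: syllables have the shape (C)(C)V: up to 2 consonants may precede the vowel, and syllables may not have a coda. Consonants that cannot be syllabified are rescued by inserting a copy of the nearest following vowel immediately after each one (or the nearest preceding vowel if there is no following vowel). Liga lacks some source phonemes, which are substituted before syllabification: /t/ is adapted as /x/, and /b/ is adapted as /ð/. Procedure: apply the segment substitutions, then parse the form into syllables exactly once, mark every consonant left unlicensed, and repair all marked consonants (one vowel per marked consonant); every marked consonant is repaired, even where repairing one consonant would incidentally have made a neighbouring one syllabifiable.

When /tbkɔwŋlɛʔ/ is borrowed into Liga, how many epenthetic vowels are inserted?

3

After substitution the input is /xðkɔwŋlɛʔ/.
The unsyllabifiable consonants are /x/, /w/, /ʔ/; each receives one epenthetic vowel.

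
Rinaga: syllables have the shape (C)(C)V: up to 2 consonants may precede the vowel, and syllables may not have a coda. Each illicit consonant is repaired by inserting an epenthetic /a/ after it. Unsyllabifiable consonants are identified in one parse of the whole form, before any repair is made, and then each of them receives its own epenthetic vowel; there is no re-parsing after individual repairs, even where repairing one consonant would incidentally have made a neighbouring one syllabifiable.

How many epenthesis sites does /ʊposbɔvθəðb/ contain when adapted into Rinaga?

The unsyllabifiable consonants are /ð/, /b/; each receives one epenthetic vowel.

2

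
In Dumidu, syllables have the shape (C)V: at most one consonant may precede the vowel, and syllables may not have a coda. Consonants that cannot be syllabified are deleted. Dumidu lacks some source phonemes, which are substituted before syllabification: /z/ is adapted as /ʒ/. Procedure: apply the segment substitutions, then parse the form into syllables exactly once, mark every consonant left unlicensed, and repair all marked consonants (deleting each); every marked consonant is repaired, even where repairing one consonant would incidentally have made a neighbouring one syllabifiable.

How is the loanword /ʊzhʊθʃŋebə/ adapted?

Substitution: /z/ → /ʒ/, giving /ʊʒhʊθʃŋebə/.
Under (C)V, the unsyllabifiable consonants are /ʒ/, /θ/, /ʃ/ (no codas are permitted; onsets are limited to one consonant).
Each unlicensed consonant is deleted: /ʒ/, /θ/, /ʃ/.

ʊhʊŋebə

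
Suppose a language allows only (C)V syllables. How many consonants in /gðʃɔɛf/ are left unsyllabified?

3

Syllabifying with onset maximization leaves /g/, /ð/, /f/ stranded (no codas are permitted; onsets are limited to one consonant).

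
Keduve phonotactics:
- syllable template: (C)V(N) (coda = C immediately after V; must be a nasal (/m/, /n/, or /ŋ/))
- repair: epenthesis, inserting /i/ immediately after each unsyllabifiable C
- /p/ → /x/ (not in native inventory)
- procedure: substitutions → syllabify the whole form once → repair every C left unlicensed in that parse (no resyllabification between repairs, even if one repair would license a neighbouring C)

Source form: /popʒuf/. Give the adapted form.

xoxiʒufi

Substitution: /p/ → /x/, giving /xoxʒuf/.
Syllabifying with onset maximization leaves /x/, /f/ stranded (only a nasal (/m/, /n/, or /ŋ/) is licensed in coda position; onsets are limited to one consonant).
Epenthesis after each stranded consonant: /x/ → /xi/, /f/ → /fi/.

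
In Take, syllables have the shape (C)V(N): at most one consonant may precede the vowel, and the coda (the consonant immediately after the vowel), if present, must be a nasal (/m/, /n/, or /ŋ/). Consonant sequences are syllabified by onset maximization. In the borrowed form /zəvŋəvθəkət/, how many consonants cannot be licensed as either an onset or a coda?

3

The consonants /v/, /v/, /t/ cannot be parsed into a legal (C)V(N) syllable (only a nasal (/m/, /n/, or /ŋ/) is licensed in coda position; onsets are limited to one consonant).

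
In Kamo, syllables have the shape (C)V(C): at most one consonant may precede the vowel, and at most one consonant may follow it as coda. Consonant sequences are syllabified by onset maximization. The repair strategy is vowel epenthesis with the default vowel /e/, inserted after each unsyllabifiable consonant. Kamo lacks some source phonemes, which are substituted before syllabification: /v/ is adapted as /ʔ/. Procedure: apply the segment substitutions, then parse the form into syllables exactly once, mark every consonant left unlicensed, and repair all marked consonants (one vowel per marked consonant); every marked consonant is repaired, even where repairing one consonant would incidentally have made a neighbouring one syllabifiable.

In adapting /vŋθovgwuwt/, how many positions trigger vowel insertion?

After substitution the input is /ʔŋθoʔgwuwt/.
The unsyllabifiable consonants are /ʔ/, /ŋ/, /g/, /t/; each receives one epenthetic vowel.

4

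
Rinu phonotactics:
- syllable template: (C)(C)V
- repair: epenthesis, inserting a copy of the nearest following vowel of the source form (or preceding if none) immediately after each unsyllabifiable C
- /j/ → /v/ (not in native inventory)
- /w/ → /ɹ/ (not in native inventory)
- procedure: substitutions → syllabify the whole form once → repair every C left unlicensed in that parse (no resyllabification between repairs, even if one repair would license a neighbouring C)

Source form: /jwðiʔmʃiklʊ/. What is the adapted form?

Substitution: /j/ → /v/, /w/ → /ɹ/, giving /vɹðiʔmʃiklʊ/.
The consonants /v/, /ʔ/ cannot be parsed into a legal (C)(C)V syllable (no codas are permitted; onsets may contain at most 2 consonants).
Each unlicensed consonant becomes the onset of a new syllable: /v/ → /vi/, /ʔ/ → /ʔi/.

viɹðiʔimʃiklʊ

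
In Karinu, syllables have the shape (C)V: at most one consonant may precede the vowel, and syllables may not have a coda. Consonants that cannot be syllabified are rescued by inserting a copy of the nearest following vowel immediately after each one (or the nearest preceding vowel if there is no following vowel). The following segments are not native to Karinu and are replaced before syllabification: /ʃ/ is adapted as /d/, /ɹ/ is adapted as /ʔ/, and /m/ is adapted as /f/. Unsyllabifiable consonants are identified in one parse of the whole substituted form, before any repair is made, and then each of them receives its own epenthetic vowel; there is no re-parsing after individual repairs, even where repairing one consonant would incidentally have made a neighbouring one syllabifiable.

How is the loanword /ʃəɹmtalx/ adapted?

dəʔafatalaxa

Substitution: /ʃ/ → /d/, /ɹ/ → /ʔ/, /m/ → /f/, giving /dəʔftalx/.
The consonants /ʔ/, /f/, /l/, /x/ cannot be parsed into a legal (C)V syllable (no codas are permitted; onsets are limited to one consonant).
Each unlicensed consonant becomes the onset of a new syllable: /ʔ/ → /ʔa/, /f/ → /fa/, /l/ → /la/, /x/ → /xa/.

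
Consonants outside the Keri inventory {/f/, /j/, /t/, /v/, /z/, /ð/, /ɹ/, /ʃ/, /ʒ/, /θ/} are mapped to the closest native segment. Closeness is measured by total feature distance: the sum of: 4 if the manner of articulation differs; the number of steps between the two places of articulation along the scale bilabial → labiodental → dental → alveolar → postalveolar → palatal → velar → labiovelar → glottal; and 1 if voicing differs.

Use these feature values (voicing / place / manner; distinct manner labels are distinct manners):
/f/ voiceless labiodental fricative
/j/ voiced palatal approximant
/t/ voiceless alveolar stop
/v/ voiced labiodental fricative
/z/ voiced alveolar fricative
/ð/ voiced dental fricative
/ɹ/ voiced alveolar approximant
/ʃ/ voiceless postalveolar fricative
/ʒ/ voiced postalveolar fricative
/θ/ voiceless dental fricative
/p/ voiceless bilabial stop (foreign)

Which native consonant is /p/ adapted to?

t

/t/ is closest: same manner (stop), place distance 3 (bilabial→alveolar), same voicing; total 3. Next closest is /f/ at distance 5.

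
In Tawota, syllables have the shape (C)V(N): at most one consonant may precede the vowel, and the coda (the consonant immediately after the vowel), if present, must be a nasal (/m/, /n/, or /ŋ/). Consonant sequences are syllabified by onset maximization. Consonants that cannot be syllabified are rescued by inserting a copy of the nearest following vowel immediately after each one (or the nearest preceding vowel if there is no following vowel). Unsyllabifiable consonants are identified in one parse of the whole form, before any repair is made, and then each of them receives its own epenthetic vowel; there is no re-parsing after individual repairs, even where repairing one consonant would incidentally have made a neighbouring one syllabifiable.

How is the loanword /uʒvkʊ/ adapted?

uʒʊvʊkʊ

Syllabifying with onset maximization leaves /ʒ/, /v/ stranded (only a nasal (/m/, /n/, or /ŋ/) is licensed in coda position; onsets are limited to one consonant).
Epenthesis after each stranded consonant: /ʒ/ → /ʒʊ/, /v/ → /vʊ/.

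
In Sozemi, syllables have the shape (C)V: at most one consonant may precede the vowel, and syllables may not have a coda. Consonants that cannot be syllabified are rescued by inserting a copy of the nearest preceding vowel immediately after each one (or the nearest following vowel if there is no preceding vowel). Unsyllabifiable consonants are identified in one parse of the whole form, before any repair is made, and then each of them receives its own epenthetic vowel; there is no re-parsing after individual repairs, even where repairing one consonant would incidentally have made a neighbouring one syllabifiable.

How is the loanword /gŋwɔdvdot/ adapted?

Syllabifying with onset maximization leaves /g/, /ŋ/, /d/, /v/, /t/ stranded (no codas are permitted; onsets are limited to one consonant).
Inserting the epenthetic vowel yields /g/ → /gɔ/, /ŋ/ → /ŋɔ/, /d/ → /dɔ/, /v/ → /vɔ/, /t/ → /to/.

gɔŋɔwɔdɔvɔdoto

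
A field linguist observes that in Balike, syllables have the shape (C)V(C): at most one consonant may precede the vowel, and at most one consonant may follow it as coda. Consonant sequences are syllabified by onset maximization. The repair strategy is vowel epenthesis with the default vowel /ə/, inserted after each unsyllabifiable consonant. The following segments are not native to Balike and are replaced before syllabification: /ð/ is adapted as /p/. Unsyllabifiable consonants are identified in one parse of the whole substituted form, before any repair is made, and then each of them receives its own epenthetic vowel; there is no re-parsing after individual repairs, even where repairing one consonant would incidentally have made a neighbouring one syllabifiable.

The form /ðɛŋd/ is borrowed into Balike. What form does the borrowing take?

pɛŋdə

Substitution: /ð/ → /p/, giving /pɛŋd/.
Under (C)V(C), the unsyllabifiable consonants are /d/ (at most one coda consonant is licensed; onsets are limited to one consonant).
Inserting the epenthetic vowel yields /d/ → /də/.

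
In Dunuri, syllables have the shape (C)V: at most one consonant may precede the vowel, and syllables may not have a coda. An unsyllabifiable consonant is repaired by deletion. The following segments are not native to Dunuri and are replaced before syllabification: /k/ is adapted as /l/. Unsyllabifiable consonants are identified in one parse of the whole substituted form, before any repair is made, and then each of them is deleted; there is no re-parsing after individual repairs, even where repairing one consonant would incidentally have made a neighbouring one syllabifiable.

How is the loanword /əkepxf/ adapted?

əle

Substitution: /k/ → /l/, giving /əlepxf/.
Under (C)V, the unsyllabifiable consonants are /p/, /x/, /f/ (no codas are permitted; onsets are limited to one consonant).
Deleting the stranded consonants removes /p/, /x/, /f/.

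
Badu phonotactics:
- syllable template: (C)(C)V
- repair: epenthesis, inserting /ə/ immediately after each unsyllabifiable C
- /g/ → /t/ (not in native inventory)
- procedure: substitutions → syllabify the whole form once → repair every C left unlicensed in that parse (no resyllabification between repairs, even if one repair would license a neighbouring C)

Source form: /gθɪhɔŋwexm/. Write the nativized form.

Substitution: /g/ → /t/, giving /tθɪhɔŋwexm/.
The consonants /x/, /m/ cannot be parsed into a legal (C)(C)V syllable (no codas are permitted; onsets may contain at most 2 consonants).
Epenthesis after each stranded consonant: /x/ → /xə/, /m/ → /mə/.

tθɪhɔŋwexəmə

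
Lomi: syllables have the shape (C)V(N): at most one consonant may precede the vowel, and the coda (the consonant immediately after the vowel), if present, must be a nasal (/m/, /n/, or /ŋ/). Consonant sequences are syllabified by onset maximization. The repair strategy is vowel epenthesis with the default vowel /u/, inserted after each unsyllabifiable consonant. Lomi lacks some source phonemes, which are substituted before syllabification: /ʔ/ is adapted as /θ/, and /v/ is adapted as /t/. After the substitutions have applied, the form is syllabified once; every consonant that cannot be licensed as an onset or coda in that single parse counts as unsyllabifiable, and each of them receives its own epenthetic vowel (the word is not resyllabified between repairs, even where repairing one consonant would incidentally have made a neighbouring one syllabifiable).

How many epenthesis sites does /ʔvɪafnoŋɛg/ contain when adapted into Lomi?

After substitution the input is /θtɪafnoŋɛg/.
The unsyllabifiable consonants are /θ/, /f/, /g/; each receives one epenthetic vowel.

3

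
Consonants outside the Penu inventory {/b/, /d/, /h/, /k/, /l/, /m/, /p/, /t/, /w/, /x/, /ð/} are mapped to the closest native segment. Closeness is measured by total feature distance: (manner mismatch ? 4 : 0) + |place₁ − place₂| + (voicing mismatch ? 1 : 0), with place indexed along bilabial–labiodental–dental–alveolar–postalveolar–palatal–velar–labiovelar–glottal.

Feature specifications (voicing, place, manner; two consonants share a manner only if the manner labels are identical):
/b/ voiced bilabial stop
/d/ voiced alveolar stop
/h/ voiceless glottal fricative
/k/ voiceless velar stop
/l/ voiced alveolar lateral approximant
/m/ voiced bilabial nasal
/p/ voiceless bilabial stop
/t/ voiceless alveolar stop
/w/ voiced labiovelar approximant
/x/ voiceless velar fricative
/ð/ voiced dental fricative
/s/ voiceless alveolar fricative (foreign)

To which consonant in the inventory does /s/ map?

/ð/ is closest: same manner (fricative), place distance 1 (alveolar→dental), voicing differs (+1); total 2. Next closest is /x/ at distance 3.

ð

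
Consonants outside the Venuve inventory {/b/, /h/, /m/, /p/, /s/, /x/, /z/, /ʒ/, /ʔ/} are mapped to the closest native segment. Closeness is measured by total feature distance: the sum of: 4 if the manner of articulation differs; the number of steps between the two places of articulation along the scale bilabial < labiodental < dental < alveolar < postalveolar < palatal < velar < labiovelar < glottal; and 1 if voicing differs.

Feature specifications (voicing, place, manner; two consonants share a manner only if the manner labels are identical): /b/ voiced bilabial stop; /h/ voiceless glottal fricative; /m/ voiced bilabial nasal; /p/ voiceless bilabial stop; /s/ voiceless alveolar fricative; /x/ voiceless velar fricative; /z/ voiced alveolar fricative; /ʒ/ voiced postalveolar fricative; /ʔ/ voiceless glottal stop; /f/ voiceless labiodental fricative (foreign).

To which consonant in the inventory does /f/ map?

s

/s/ is closest: same manner (fricative), place distance 2 (labiodental→alveolar), same voicing; total 2. Next closest is /z/ at distance 3.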